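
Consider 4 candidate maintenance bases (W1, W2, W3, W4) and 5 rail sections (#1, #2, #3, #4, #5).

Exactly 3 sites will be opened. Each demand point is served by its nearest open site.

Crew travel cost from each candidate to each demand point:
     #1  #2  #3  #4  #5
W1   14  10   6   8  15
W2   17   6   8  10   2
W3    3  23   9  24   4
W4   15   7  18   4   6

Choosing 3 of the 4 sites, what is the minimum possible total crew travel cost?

23

Open {W2, W3, W4}.
  #1→W3 3, #2→W2 6, #3→W2 8, #4→W4 4, #5→W2 2  ⇒ total 23.
Compare {W1, W3, W4}: total 24.
Compare {W1, W2, W3}: total 25.
No size-3 selection does better; minimum is 23.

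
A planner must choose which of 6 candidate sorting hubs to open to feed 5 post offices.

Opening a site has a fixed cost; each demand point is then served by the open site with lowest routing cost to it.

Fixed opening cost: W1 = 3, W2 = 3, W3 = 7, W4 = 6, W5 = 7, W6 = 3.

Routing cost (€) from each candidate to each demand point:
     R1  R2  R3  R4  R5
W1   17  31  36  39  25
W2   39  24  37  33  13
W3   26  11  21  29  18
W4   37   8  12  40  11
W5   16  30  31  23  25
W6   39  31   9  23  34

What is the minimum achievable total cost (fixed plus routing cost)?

80

Open {W1, W4, W6}: assign each demand point to its cheapest open site.
  R1→W1 17, R2→W4 8, R3→W6 9, R4→W6 23, R5→W4 11
  routing cost 68, fixed 12 → total 80.
Compare {W4, W5}: routing cost 70 + fixed 13 = 83.
Compare {W4, W5, W6}: routing cost 67 + fixed 16 = 83.
Compare {W1, W2, W4, W6}: routing cost 68 + fixed 15 = 83.
All other subsets cost ≥ 83. Minimum total cost: 80.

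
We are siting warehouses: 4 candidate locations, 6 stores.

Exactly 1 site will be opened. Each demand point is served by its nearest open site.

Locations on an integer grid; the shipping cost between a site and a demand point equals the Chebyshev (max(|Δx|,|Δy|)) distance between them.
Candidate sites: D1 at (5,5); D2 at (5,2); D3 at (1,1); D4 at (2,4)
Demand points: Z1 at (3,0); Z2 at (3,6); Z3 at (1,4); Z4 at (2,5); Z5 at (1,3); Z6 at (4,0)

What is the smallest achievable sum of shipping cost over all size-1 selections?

13

Open {D4}.
  Z1→D4 4, Z2→D4 2, Z3→D4 1, Z4→D4 1, Z5→D4 1, Z6→D4 4  ⇒ total 13.
Compare {D2}: total 19.
Compare {D3}: total 19.
No size-1 selection does better; minimum is 13.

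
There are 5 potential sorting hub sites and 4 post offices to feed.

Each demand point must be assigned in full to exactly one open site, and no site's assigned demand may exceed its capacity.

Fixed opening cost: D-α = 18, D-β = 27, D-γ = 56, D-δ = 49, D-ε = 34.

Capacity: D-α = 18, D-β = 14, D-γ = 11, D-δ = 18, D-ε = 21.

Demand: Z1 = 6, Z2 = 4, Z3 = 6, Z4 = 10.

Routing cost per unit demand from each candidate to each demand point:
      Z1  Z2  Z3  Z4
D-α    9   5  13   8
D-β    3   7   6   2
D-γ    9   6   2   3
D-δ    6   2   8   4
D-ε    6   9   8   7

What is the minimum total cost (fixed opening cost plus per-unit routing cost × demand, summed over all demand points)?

178

Open {D-β, D-δ}; cheapest assignment that respects the capacities:
  D-β (cap 14, load 12): Z1, Z3 — cost 6×3 + 6×6 = 54
  D-δ (cap 18, load 14): Z2, Z4 — cost 4×2 + 10×4 = 48
  Shipping 102, fixed 76 → total 178.
  Any other capacity-feasible assignment to {D-β, D-δ} ships for at least 102.
Compare {D-β, D-ε}: its best feasible assignment gives total 193.
Compare {D-α, D-β, D-δ}: its best feasible assignment gives total 196.
Every other set of open sites that can feasibly serve all demand totals ≥ 193 even under its best assignment. Minimum: 178.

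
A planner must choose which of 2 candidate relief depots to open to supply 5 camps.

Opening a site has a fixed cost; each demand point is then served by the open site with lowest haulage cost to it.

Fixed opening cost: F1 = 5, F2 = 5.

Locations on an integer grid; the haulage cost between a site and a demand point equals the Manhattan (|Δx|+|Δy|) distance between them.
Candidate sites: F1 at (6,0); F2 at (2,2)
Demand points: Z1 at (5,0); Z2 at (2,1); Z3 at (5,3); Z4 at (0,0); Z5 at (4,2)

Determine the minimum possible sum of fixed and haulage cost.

Open {F2}: assign each demand point to its cheapest open site.
  Z1→F2 5, Z2→F2 1, Z3→F2 4, Z4→F2 4, Z5→F2 2
  haulage cost 16, fixed 5 → total 21.
Compare {F1, F2}: haulage cost 12 + fixed 10 = 22.
Compare {F1}: haulage cost 20 + fixed 5 = 25.

21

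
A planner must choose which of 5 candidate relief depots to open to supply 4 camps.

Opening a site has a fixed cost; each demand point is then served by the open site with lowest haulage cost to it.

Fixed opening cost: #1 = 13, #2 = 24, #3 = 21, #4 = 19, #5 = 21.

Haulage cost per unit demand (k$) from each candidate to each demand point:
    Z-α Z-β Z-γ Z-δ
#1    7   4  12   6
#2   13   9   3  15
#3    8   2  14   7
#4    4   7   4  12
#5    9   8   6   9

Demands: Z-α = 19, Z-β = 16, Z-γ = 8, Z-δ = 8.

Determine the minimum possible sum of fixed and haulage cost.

Open {#3, #4}: assign each demand point to its cheapest open site.
  Z-α→#4 19×4=76, Z-β→#3 16×2=32, Z-γ→#4 8×4=32, Z-δ→#3 8×7=56
  haulage cost 196, fixed 40 → total 236.
Compare {#1, #3, #4}: haulage cost 188 + fixed 53 = 241.
Compare {#1, #4}: haulage cost 220 + fixed 32 = 252.
Compare {#2, #3, #4}: haulage cost 188 + fixed 64 = 252.
All other subsets cost ≥ 241. Minimum total cost: 236.

236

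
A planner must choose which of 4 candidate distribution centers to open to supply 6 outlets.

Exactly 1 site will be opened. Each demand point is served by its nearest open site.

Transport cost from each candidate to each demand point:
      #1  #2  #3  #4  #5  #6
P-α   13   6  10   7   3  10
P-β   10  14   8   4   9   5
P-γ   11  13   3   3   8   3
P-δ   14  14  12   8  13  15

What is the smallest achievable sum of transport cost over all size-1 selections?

41

Open {P-γ}.
  #1→P-γ 11, #2→P-γ 13, #3→P-γ 3, #4→P-γ 3, #5→P-γ 8, #6→P-γ 3  ⇒ total 41.
Compare {P-α}: total 49.
Compare {P-β}: total 50.
No size-1 selection does better; minimum is 41.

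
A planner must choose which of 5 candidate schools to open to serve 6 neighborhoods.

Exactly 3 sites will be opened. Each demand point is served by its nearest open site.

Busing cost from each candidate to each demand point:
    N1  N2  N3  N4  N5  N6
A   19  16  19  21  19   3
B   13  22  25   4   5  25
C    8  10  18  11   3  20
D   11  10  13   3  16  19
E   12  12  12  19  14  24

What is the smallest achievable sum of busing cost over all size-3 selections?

40

Open {A, C, D}.
  N1→C 8, N2→C 10, N3→D 13, N4→D 3, N5→C 3, N6→A 3  ⇒ total 40.
Compare {A, B, D}: total 45.
Compare {A, B, C}: total 46.
No size-3 selection does better; minimum is 40.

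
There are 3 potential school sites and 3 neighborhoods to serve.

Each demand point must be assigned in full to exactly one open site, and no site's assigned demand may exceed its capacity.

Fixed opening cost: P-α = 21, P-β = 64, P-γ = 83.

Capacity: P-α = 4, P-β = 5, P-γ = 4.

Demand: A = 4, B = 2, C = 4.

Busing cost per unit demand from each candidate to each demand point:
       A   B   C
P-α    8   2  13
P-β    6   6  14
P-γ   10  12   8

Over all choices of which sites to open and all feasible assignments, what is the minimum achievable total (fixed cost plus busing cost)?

Open {P-α, P-β, P-γ}; cheapest assignment that respects the capacities:
  P-α (cap 4, load 2): B — cost 2×2 = 4
  P-β (cap 5, load 4): A — cost 4×6 = 24
  P-γ (cap 4, load 4): C — cost 4×8 = 32
  Shipping 60, fixed 168 → total 228.
  Any other capacity-feasible assignment to {P-α, P-β, P-γ} ships for at least 60.
Total demand is 10 and no other set of sites has combined capacity ≥ 10, so {P-α, P-β, P-γ} is the only feasible choice of open sites. Minimum: 228.

228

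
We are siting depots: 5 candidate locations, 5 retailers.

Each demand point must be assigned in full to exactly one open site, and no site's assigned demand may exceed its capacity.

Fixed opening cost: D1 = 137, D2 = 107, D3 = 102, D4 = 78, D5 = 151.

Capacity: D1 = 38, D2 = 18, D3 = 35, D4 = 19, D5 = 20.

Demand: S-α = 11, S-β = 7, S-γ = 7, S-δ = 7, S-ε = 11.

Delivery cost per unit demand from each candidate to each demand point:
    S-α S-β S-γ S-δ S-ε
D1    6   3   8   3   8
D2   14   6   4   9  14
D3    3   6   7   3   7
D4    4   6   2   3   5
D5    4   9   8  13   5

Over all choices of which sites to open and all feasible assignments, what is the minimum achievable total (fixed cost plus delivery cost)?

345

Open {D3, D4}; cheapest assignment that respects the capacities:
  D3 (cap 35, load 25): S-α, S-β, S-δ — cost 11×3 + 7×6 + 7×3 = 96
  D4 (cap 19, load 18): S-γ, S-ε — cost 7×2 + 11×5 = 69
  Shipping 165, fixed 180 → total 345.
  Any other capacity-feasible assignment to {D3, D4} ships for at least 165.
Compare {D1, D4}: its best feasible assignment gives total 392.
Compare {D2, D3}: its best feasible assignment gives total 410.
Every other set of open sites that can feasibly serve all demand totals ≥ 392 even under its best assignment. Minimum: 345.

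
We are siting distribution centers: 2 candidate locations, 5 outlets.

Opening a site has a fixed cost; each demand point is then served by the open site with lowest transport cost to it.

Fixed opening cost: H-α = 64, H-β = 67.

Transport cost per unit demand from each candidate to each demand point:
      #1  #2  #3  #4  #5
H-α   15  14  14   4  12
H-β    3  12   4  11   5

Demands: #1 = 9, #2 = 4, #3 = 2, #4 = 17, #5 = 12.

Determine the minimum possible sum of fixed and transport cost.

Open {H-α, H-β}: assign each demand point to its cheapest open site.
  #1→H-β 9×3=27, #2→H-β 4×12=48, #3→H-β 2×4=8, #4→H-α 17×4=68, #5→H-β 12×5=60
  transport cost 211, fixed 131 → total 342.
Compare {H-β}: transport cost 330 + fixed 67 = 397.
Compare {H-α}: transport cost 431 + fixed 64 = 495.

342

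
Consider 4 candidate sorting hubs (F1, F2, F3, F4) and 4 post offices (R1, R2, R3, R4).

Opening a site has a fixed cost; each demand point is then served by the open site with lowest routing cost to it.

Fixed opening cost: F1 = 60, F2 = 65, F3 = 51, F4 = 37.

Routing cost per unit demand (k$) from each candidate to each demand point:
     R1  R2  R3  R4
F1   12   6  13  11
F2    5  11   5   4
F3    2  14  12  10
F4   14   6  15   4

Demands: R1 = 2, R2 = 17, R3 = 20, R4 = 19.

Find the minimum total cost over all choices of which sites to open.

Open {F2, F4}: assign each demand point to its cheapest open site.
  R1→F2 2×5=10, R2→F4 17×6=102, R3→F2 20×5=100, R4→F2 19×4=76
  routing cost 288, fixed 102 → total 390.
Compare {F1, F2}: routing cost 288 + fixed 125 = 413.
Compare {F2, F3, F4}: routing cost 282 + fixed 153 = 435.
Compare {F2}: routing cost 373 + fixed 65 = 438.
All other subsets cost ≥ 413. Minimum total cost: 390.

390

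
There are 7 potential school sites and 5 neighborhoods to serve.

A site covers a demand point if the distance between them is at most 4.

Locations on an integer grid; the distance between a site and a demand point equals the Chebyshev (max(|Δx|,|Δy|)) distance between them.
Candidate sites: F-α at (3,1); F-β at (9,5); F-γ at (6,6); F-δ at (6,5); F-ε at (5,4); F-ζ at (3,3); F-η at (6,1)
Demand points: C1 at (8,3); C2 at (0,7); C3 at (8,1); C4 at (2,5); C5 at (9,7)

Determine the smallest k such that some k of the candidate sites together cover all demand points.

Coverage sets (demand points within 4 of each site):
  F-α: {C4}
  F-β: {C1, C3, C5}
  F-γ: {C1, C4, C5}
  F-δ: {C1, C3, C4, C5}
  F-ε: {C1, C3, C4, C5}
  F-ζ: {C2, C4}
  F-η: {C1, C3, C4}
No single site covers all 5 demand points.
But {F-β, F-ζ} covers everything, so the minimum is 2.

2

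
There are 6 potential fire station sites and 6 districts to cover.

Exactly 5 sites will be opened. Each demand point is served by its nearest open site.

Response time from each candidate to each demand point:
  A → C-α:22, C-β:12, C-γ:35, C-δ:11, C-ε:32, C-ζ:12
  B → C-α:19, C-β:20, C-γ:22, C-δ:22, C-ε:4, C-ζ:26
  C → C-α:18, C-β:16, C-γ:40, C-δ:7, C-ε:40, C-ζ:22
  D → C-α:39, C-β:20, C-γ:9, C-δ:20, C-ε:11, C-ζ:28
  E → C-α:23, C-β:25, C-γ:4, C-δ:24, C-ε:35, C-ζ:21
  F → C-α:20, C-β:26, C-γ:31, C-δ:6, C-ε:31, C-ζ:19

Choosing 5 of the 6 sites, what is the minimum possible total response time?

56

Open {A, B, C, E, F}.
  C-α→C 18, C-β→A 12, C-γ→E 4, C-δ→F 6, C-ε→B 4, C-ζ→A 12  ⇒ total 56.
Compare {A, B, C, D, E}: total 57.
Compare {A, B, D, E, F}: total 57.
No size-5 selection does better; minimum is 56.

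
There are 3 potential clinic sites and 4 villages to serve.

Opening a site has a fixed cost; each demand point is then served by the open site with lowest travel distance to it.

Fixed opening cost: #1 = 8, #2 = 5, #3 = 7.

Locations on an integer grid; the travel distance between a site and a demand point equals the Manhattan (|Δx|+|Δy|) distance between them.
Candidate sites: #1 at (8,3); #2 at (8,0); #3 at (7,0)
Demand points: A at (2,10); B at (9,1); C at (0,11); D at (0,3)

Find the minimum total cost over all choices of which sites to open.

Open {#1}: assign each demand point to its cheapest open site.
  A→#1 13, B→#1 3, C→#1 16, D→#1 8
  travel distance 40, fixed 8 → total 48.
Compare {#1, #2}: travel distance 39 + fixed 13 = 52.
Compare {#2}: travel distance 48 + fixed 5 = 53.
Compare {#3}: travel distance 46 + fixed 7 = 53.
All other subsets cost ≥ 52. Minimum total cost: 48.

48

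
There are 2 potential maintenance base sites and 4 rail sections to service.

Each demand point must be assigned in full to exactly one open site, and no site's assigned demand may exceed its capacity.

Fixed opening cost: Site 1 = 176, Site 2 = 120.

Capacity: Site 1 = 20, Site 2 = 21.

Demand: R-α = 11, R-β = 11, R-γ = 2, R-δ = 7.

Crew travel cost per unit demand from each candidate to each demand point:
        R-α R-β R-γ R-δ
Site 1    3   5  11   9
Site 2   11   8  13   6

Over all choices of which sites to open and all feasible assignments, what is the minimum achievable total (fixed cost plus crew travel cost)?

481

Open {Site 1, Site 2}; cheapest assignment that respects the capacities:
  Site 1 (cap 20, load 13): R-α, R-γ — cost 11×3 + 2×11 = 55
  Site 2 (cap 21, load 18): R-β, R-δ — cost 11×8 + 7×6 = 130
  Shipping 185, fixed 296 → total 481.
  Any other capacity-feasible assignment to {Site 1, Site 2} ships for at least 185.
Total demand is 31 and no other set of sites has combined capacity ≥ 31, so {Site 1, Site 2} is the only feasible choice of open sites. Minimum: 481.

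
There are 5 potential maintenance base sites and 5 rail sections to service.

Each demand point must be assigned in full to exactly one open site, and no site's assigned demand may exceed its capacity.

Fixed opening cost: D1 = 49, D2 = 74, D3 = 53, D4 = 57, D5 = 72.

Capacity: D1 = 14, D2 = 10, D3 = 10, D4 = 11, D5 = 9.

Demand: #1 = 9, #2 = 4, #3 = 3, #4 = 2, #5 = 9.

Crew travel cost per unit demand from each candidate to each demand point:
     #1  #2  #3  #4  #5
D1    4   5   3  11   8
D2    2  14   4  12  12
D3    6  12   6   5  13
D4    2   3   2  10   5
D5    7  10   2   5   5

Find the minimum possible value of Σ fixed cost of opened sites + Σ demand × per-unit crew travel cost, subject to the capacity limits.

Open {D1, D3, D4}; cheapest assignment that respects the capacities:
  D1 (cap 14, load 13): #1, #2 — cost 9×4 + 4×5 = 56
  D3 (cap 10, load 5): #3, #4 — cost 3×6 + 2×5 = 28
  D4 (cap 11, load 9): #5 — cost 9×5 = 45
  Shipping 129, fixed 159 → total 288.
  Any other capacity-feasible assignment to {D1, D3, D4} ships for at least 129.
Compare {D1, D4, D5}: its best feasible assignment gives total 290.
Compare {D1, D2, D4}: its best feasible assignment gives total 292.
Every other set of open sites that can feasibly serve all demand totals ≥ 290 even under its best assignment. Minimum: 288.

288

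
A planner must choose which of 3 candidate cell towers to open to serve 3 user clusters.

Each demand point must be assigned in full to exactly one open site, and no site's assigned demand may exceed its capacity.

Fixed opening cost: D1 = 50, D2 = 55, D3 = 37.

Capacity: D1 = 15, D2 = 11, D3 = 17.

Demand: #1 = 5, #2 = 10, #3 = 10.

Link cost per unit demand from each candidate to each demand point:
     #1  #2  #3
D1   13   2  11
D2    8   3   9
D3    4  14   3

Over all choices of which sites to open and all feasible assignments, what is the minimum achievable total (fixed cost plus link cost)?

Open {D1, D3}; cheapest assignment that respects the capacities:
  D1 (cap 15, load 10): #2 — cost 10×2 = 20
  D3 (cap 17, load 15): #1, #3 — cost 5×4 + 10×3 = 50
  Shipping 70, fixed 87 → total 157.
  Any other capacity-feasible assignment to {D1, D3} ships for at least 70.
Compare {D2, D3}: its best feasible assignment gives total 172.
Compare {D1, D2, D3}: its best feasible assignment gives total 212.
Every other set of open sites that can feasibly serve all demand totals ≥ 172 even under its best assignment. Minimum: 157.

157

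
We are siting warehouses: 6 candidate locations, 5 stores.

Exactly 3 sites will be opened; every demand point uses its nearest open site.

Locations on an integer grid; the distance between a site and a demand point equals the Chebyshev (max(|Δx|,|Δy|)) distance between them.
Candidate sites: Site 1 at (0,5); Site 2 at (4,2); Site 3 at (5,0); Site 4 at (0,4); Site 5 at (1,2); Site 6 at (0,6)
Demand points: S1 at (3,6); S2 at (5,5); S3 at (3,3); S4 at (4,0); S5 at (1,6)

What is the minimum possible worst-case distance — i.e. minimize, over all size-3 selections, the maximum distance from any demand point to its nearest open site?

3

Open {Site 1, Site 2, Site 3}.
  Farthest demand point is S1 at distance 3 (to Site 1); all others are ≤ 3.
With {Site 1, Site 2, Site 4} the worst case is 3.
With {Site 1, Site 2, Site 5} the worst case is 3.
No size-3 selection achieves below 3.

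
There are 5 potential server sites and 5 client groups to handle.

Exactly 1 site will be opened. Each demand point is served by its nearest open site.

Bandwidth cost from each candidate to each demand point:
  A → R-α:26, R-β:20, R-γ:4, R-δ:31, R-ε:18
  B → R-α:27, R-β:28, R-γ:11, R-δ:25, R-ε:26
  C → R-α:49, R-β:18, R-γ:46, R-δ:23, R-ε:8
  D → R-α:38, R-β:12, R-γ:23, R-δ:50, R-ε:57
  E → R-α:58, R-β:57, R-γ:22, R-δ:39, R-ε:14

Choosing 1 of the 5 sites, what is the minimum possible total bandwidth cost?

99

Open {A}.
  R-α→A 26, R-β→A 20, R-γ→A 4, R-δ→A 31, R-ε→A 18  ⇒ total 99.
Compare {B}: total 117.
Compare {C}: total 144.
No size-1 selection does better; minimum is 99.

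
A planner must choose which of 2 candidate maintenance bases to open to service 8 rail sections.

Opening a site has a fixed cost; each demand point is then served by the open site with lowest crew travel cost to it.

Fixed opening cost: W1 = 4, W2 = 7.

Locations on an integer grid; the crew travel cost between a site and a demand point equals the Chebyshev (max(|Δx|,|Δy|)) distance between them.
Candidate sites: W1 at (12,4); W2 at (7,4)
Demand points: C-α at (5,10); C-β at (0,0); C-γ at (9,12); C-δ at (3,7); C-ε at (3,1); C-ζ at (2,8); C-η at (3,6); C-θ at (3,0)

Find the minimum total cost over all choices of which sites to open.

49

Open {W2}: assign each demand point to its cheapest open site.
  C-α→W2 6, C-β→W2 7, C-γ→W2 8, C-δ→W2 4, C-ε→W2 4, C-ζ→W2 5, C-η→W2 4, C-θ→W2 4
  crew travel cost 42, fixed 7 → total 49.
Compare {W1, W2}: crew travel cost 42 + fixed 11 = 53.
Compare {W1}: crew travel cost 73 + fixed 4 = 77.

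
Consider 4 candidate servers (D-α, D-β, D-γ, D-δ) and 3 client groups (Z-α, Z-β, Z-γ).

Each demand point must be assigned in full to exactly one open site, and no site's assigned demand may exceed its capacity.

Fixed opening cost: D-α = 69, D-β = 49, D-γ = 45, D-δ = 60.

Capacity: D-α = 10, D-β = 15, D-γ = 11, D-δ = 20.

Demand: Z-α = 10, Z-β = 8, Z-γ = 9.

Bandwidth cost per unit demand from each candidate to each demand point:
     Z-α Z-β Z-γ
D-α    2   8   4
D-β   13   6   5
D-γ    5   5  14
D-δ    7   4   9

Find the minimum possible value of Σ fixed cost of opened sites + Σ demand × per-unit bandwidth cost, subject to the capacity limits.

Open {D-β, D-δ}; cheapest assignment that respects the capacities:
  D-β (cap 15, load 9): Z-γ — cost 9×5 = 45
  D-δ (cap 20, load 18): Z-α, Z-β — cost 10×7 + 8×4 = 102
  Shipping 147, fixed 109 → total 256.
  Any other capacity-feasible assignment to {D-β, D-δ} ships for at least 147.
Compare {D-α, D-δ}: its best feasible assignment gives total 262.
Compare {D-γ, D-δ}: its best feasible assignment gives total 268.
Every other set of open sites that can feasibly serve all demand totals ≥ 262 even under its best assignment. Minimum: 256.

256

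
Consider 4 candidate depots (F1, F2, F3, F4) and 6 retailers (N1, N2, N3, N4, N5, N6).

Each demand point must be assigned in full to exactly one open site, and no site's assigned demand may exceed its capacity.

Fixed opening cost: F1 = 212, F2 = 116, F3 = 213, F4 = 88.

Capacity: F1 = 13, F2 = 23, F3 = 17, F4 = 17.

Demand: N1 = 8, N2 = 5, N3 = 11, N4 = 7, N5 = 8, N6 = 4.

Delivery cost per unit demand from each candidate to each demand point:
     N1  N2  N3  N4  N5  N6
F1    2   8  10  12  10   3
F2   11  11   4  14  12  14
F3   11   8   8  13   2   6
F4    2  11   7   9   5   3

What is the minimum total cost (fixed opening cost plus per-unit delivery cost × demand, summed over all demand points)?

Open {F2, F3, F4}; cheapest assignment that respects the capacities:
  F2 (cap 23, load 11): N3 — cost 11×4 = 44
  F3 (cap 17, load 17): N2, N5, N6 — cost 5×8 + 8×2 + 4×6 = 80
  F4 (cap 17, load 15): N1, N4 — cost 8×2 + 7×9 = 79
  Shipping 203, fixed 417 → total 620.
  Any other capacity-feasible assignment to {F2, F3, F4} ships for at least 203.
Compare {F1, F2, F4}: its best feasible assignment gives total 646.
Compare {F1, F3, F4}: its best feasible assignment gives total 765.
Every other set of open sites that can feasibly serve all demand totals ≥ 646 even under its best assignment. Minimum: 620.

620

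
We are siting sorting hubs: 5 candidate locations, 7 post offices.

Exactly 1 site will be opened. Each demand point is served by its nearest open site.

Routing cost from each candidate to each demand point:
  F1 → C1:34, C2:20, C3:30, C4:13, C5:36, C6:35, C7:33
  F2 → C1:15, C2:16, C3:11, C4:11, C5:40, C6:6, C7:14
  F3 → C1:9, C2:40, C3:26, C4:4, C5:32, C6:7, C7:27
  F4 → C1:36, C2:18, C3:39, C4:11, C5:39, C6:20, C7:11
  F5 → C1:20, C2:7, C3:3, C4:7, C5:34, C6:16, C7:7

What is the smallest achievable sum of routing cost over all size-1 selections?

Open {F5}.
  C1→F5 20, C2→F5 7, C3→F5 3, C4→F5 7, C5→F5 34, C6→F5 16, C7→F5 7  ⇒ total 94.
Compare {F2}: total 113.
Compare {F3}: total 145.
No size-1 selection does better; minimum is 94.

94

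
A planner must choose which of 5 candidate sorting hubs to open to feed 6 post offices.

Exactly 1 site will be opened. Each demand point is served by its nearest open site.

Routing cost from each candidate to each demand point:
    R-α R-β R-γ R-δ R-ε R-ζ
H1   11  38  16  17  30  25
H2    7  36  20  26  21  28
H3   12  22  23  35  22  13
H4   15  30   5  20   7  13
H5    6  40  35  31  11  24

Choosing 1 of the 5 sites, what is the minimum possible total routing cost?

Open {H4}.
  R-α→H4 15, R-β→H4 30, R-γ→H4 5, R-δ→H4 20, R-ε→H4 7, R-ζ→H4 13  ⇒ total 90.
Compare {H3}: total 127.
Compare {H1}: total 137.
No size-1 selection does better; minimum is 90.

90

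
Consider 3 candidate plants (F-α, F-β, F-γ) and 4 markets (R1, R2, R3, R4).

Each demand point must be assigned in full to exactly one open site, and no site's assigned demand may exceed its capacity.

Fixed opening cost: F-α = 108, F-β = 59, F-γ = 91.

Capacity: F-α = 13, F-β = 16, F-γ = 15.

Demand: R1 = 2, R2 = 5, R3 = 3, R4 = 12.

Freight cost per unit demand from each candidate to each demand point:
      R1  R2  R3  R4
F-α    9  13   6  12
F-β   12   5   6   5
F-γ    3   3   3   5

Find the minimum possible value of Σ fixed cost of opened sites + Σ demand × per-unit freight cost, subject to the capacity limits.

Open {F-β, F-γ}; cheapest assignment that respects the capacities:
  F-β (cap 16, load 12): R4 — cost 12×5 = 60
  F-γ (cap 15, load 10): R1, R2, R3 — cost 2×3 + 5×3 + 3×3 = 30
  Shipping 90, fixed 150 → total 240.
  Any other capacity-feasible assignment to {F-β, F-γ} ships for at least 90.
Compare {F-α, F-β}: its best feasible assignment gives total 328.
Compare {F-α, F-γ}: its best feasible assignment gives total 348.
Every other set of open sites that can feasibly serve all demand totals ≥ 328 even under its best assignment. Minimum: 240.

240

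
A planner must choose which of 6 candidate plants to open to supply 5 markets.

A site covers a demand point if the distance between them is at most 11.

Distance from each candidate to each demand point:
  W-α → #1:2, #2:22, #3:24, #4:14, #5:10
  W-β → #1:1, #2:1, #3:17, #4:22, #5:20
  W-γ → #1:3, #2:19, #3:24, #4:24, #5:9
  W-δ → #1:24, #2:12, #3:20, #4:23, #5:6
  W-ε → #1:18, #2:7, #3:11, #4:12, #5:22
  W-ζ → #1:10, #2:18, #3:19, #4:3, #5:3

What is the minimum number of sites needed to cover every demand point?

Coverage sets (demand points within 11 of each site):
  W-α: {#1, #5}
  W-β: {#1, #2}
  W-γ: {#1, #5}
  W-δ: {#5}
  W-ε: {#2, #3}
  W-ζ: {#1, #4, #5}
No single site covers all 5 demand points.
But {W-ε, W-ζ} covers everything, so the minimum is 2.

2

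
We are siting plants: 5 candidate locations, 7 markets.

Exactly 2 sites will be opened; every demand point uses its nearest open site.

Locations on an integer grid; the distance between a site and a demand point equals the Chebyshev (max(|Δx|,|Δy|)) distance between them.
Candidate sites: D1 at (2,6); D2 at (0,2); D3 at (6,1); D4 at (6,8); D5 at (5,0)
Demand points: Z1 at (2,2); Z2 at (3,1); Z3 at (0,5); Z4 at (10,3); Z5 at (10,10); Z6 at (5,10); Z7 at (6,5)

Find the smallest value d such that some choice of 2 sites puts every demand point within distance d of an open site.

5

Open {D1, D4}.
  Farthest demand point is Z2 at distance 5 (to D1); all others are ≤ 5.
With {D2, D4} the worst case is 5.
With {D4, D5} the worst case is 5.
No size-2 selection achieves below 5.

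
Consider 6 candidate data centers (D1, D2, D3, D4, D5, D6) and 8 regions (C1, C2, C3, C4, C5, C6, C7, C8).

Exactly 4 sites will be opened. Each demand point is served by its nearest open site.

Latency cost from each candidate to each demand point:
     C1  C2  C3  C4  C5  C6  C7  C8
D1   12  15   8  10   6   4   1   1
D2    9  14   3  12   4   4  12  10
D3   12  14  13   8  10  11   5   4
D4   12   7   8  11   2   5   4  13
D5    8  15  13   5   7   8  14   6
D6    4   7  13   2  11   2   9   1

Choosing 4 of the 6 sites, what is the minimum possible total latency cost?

Open {D1, D2, D4, D6}.
  C1→D6 4, C2→D4 7, C3→D2 3, C4→D6 2, C5→D4 2, C6→D6 2, C7→D1 1, C8→D1 1  ⇒ total 22.
Compare {D1, D2, D3, D6}: total 24.
Compare {D1, D2, D5, D6}: total 24.
No size-4 selection does better; minimum is 22.

22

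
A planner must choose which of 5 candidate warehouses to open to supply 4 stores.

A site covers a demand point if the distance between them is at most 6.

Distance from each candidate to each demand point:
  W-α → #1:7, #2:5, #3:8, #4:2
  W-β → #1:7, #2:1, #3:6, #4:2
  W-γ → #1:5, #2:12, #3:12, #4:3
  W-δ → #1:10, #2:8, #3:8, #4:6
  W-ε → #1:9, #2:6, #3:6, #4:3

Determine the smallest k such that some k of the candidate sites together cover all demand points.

Coverage sets (demand points within 6 of each site):
  W-α: {#2, #4}
  W-β: {#2, #3, #4}
  W-γ: {#1, #4}
  W-δ: {#4}
  W-ε: {#2, #3, #4}
No single site covers all 4 demand points.
But {W-β, W-γ} covers everything, so the minimum is 2.

2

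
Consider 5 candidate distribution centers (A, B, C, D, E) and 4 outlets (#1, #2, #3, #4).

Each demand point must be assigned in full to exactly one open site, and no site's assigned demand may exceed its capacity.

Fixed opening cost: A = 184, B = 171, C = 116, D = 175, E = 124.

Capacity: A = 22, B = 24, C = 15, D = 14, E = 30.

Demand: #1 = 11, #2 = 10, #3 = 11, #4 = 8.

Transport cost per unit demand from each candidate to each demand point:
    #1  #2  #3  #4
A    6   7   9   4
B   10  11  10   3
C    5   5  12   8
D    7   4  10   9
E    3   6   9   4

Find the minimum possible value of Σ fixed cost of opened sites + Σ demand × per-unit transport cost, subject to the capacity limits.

Open {C, E}; cheapest assignment that respects the capacities:
  C (cap 15, load 10): #2 — cost 10×5 = 50
  E (cap 30, load 30): #1, #3, #4 — cost 11×3 + 11×9 + 8×4 = 164
  Shipping 214, fixed 240 → total 454.
  Any other capacity-feasible assignment to {C, E} ships for at least 214.
Compare {D, E}: its best feasible assignment gives total 503.
Compare {B, E}: its best feasible assignment gives total 522.
Every other set of open sites that can feasibly serve all demand totals ≥ 503 even under its best assignment. Minimum: 454.

454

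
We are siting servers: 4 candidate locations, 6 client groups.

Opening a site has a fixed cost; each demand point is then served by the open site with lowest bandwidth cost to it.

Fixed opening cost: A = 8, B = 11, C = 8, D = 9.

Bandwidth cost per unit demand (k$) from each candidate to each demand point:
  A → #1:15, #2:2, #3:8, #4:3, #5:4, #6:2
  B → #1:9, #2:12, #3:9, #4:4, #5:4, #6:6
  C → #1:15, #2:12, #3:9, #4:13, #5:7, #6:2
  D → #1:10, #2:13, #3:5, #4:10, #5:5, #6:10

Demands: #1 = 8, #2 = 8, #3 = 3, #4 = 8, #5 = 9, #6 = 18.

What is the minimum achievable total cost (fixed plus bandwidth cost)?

Open {A, D}: assign each demand point to its cheapest open site.
  #1→D 8×10=80, #2→A 8×2=16, #3→D 3×5=15, #4→A 8×3=24, #5→A 9×4=36, #6→A 18×2=36
  bandwidth cost 207, fixed 17 → total 224.
Compare {A, B}: bandwidth cost 208 + fixed 19 = 227.
Compare {A, B, D}: bandwidth cost 199 + fixed 28 = 227.
Compare {A, C, D}: bandwidth cost 207 + fixed 25 = 232.
All other subsets cost ≥ 227. Minimum total cost: 224.

224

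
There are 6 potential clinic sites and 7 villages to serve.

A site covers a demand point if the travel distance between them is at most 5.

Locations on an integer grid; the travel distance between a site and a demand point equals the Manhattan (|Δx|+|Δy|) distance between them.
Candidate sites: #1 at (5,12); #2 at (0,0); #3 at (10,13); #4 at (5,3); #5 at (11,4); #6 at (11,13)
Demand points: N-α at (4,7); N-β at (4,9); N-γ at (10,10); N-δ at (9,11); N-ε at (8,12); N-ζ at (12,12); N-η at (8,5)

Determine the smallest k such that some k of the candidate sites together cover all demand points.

3

Coverage sets (demand points within 5 of each site):
  #1: {N-β, N-δ, N-ε}
  #2: {}
  #3: {N-γ, N-δ, N-ε, N-ζ}
  #4: {N-α, N-η}
  #5: {N-η}
  #6: {N-γ, N-δ, N-ε, N-ζ}
No 2 sites suffice: every size-2 union leaves at least one demand point uncovered.
But {#1, #3, #4} covers everything, so the minimum is 3.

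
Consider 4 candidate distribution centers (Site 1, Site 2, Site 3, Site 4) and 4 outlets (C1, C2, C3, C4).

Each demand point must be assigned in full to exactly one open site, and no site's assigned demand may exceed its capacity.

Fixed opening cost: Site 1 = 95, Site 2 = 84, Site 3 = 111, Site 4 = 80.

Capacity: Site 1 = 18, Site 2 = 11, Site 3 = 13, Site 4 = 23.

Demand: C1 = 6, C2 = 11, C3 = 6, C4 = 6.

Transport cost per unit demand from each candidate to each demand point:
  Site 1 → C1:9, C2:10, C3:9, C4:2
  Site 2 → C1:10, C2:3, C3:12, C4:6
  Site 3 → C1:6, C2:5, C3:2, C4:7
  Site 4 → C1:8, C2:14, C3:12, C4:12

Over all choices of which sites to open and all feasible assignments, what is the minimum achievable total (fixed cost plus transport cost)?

332

Open {Site 1, Site 2}; cheapest assignment that respects the capacities:
  Site 1 (cap 18, load 18): C1, C3, C4 — cost 6×9 + 6×9 + 6×2 = 120
  Site 2 (cap 11, load 11): C2 — cost 11×3 = 33
  Shipping 153, fixed 179 → total 332.
  Any other capacity-feasible assignment to {Site 1, Site 2} ships for at least 153.
Compare {Site 1, Site 3}: its best feasible assignment gives total 376.
Compare {Site 1, Site 2, Site 3}: its best feasible assignment gives total 383.
Every other set of open sites that can feasibly serve all demand totals ≥ 376 even under its best assignment. Minimum: 332.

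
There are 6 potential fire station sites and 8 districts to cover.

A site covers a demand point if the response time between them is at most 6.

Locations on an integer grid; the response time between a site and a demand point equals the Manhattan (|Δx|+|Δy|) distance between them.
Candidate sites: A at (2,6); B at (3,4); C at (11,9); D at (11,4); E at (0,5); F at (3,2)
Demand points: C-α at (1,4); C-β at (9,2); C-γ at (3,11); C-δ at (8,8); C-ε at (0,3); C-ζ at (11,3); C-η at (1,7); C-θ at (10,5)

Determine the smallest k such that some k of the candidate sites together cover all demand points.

3

Coverage sets (demand points within 6 of each site):
  A: {C-α, C-γ, C-ε, C-η}
  B: {C-α, C-ε, C-η}
  C: {C-δ, C-ζ, C-θ}
  D: {C-β, C-ζ, C-θ}
  E: {C-α, C-ε, C-η}
  F: {C-α, C-β, C-ε}
No 2 sites suffice: every size-2 union leaves at least one demand point uncovered.
But {A, C, D} covers everything, so the minimum is 3.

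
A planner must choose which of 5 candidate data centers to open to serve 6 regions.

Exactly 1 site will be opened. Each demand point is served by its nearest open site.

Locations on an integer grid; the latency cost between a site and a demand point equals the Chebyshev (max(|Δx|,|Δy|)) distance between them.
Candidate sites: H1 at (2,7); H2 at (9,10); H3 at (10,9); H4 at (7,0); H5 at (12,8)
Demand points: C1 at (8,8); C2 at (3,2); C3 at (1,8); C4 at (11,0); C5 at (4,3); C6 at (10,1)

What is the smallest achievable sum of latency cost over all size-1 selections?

30

Open {H4}.
  C1→H4 8, C2→H4 4, C3→H4 8, C4→H4 4, C5→H4 3, C6→H4 3  ⇒ total 30.
Compare {H1}: total 33.
Compare {H3}: total 41.
No size-1 selection does better; minimum is 30.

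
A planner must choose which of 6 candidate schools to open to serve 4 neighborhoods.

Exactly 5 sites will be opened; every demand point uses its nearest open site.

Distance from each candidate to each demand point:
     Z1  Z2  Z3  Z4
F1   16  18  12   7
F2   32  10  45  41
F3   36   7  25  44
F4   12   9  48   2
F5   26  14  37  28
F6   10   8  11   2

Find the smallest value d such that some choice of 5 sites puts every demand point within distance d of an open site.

11

Open {F1, F2, F3, F4, F6}.
  Farthest demand point is Z3 at distance 11 (to F6); all others are ≤ 11.
With {F1, F2, F3, F5, F6} the worst case is 11.
With {F1, F2, F4, F5, F6} the worst case is 11.
No size-5 selection achieves below 11.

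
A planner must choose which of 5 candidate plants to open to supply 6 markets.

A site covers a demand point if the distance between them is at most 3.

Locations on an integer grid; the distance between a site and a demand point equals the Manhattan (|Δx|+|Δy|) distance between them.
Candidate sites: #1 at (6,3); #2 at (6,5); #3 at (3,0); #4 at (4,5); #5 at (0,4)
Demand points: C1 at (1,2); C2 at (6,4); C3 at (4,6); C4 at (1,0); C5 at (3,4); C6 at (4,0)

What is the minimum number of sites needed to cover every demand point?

3

Coverage sets (demand points within 3 of each site):
  #1: {C2}
  #2: {C2, C3}
  #3: {C4, C6}
  #4: {C2, C3, C5}
  #5: {C1, C5}
No 2 sites suffice: every size-2 union leaves at least one demand point uncovered.
But {#2, #3, #5} covers everything, so the minimum is 3.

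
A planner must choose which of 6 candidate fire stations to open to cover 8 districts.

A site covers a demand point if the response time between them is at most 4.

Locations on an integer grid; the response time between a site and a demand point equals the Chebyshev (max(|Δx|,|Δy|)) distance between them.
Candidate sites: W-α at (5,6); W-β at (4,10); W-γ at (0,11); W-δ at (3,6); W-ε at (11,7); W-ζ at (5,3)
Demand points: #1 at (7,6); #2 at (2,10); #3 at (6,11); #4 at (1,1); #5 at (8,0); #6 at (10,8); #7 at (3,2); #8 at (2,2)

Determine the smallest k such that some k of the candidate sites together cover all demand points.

3

Coverage sets (demand points within 4 of each site):
  W-α: {#1, #2, #7, #8}
  W-β: {#1, #2, #3}
  W-γ: {#2}
  W-δ: {#1, #2, #7, #8}
  W-ε: {#1, #6}
  W-ζ: {#1, #4, #5, #7, #8}
No 2 sites suffice: every size-2 union leaves at least one demand point uncovered.
But {W-β, W-ε, W-ζ} covers everything, so the minimum is 3.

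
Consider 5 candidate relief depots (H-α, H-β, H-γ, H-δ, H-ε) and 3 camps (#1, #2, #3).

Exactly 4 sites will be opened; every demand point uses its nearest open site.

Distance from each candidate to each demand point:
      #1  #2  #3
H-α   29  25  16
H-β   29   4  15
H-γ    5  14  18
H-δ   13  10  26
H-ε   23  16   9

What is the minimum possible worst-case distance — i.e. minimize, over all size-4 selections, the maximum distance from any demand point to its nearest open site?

Open {H-α, H-β, H-γ, H-ε}.
  Farthest demand point is #3 at distance 9 (to H-ε); all others are ≤ 9.
With {H-β, H-γ, H-δ, H-ε} the worst case is 9.
With {H-α, H-γ, H-δ, H-ε} the worst case is 10.
No size-4 selection achieves below 9.

9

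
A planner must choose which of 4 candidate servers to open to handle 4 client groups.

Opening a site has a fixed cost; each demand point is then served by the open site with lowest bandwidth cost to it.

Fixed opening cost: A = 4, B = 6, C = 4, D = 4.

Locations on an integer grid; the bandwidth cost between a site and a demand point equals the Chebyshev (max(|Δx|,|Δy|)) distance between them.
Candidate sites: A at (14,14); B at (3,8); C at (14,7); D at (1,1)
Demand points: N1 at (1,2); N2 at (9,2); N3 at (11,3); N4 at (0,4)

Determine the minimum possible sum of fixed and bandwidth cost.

21

Open {C, D}: assign each demand point to its cheapest open site.
  N1→D 1, N2→C 5, N3→C 4, N4→D 3
  bandwidth cost 13, fixed 8 → total 21.
Compare {A, C, D}: bandwidth cost 13 + fixed 12 = 25.
Compare {D}: bandwidth cost 22 + fixed 4 = 26.
Compare {B, C, D}: bandwidth cost 13 + fixed 14 = 27.
All other subsets cost ≥ 25. Minimum total cost: 21.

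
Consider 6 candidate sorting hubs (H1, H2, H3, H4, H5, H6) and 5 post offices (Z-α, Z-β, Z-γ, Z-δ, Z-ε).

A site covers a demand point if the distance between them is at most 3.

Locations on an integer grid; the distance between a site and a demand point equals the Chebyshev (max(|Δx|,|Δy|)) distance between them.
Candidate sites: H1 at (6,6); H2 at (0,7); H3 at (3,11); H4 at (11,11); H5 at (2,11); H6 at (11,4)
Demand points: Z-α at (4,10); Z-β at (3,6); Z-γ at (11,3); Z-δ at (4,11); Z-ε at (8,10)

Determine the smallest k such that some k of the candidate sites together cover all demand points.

Coverage sets (demand points within 3 of each site):
  H1: {Z-β}
  H2: {Z-β}
  H3: {Z-α, Z-δ}
  H4: {Z-ε}
  H5: {Z-α, Z-δ}
  H6: {Z-γ}
No 3 sites suffice: every size-3 union leaves at least one demand point uncovered.
But {H1, H3, H4, H6} covers everything, so the minimum is 4.

4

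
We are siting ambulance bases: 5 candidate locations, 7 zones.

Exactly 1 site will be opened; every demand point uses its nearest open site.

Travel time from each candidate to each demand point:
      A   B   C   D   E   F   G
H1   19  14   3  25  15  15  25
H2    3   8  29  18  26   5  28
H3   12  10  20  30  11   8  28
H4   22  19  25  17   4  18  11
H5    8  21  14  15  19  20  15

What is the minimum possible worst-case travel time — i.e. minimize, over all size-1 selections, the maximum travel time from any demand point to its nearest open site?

21

Open {H5}.
  Farthest demand point is B at travel time 21 (to H5); all others are ≤ 21.
With {H1} the worst case is 25.
With {H4} the worst case is 25.
No size-1 selection achieves below 21.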